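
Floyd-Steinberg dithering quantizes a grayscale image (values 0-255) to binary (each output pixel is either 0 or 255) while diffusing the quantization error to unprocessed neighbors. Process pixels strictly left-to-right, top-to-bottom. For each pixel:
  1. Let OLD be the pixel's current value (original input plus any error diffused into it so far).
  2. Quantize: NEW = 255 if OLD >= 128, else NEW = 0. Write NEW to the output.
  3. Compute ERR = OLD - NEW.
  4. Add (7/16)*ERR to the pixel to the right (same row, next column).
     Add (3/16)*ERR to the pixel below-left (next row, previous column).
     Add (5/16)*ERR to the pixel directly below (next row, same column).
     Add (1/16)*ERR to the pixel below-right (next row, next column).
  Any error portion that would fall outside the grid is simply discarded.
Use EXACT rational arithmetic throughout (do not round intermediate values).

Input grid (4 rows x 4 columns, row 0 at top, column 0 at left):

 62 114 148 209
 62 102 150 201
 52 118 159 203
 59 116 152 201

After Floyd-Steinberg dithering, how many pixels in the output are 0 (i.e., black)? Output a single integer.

(0,0): OLD=62 → NEW=0, ERR=62
(0,1): OLD=1129/8 → NEW=255, ERR=-911/8
(0,2): OLD=12567/128 → NEW=0, ERR=12567/128
(0,3): OLD=516001/2048 → NEW=255, ERR=-6239/2048
(1,0): OLD=7683/128 → NEW=0, ERR=7683/128
(1,1): OLD=117717/1024 → NEW=0, ERR=117717/1024
(1,2): OLD=7316665/32768 → NEW=255, ERR=-1039175/32768
(1,3): OLD=100825695/524288 → NEW=255, ERR=-32867745/524288
(2,0): OLD=1512439/16384 → NEW=0, ERR=1512439/16384
(2,1): OLD=100724173/524288 → NEW=255, ERR=-32969267/524288
(2,2): OLD=122692209/1048576 → NEW=0, ERR=122692209/1048576
(2,3): OLD=3902689261/16777216 → NEW=255, ERR=-375500819/16777216
(3,0): OLD=638010311/8388608 → NEW=0, ERR=638010311/8388608
(3,1): OLD=21116769049/134217728 → NEW=255, ERR=-13108751591/134217728
(3,2): OLD=295727115111/2147483648 → NEW=255, ERR=-251881215129/2147483648
(3,3): OLD=5154092025937/34359738368 → NEW=255, ERR=-3607641257903/34359738368
Output grid:
  Row 0: .#.#  (2 black, running=2)
  Row 1: ..##  (2 black, running=4)
  Row 2: .#.#  (2 black, running=6)
  Row 3: .###  (1 black, running=7)

Answer: 7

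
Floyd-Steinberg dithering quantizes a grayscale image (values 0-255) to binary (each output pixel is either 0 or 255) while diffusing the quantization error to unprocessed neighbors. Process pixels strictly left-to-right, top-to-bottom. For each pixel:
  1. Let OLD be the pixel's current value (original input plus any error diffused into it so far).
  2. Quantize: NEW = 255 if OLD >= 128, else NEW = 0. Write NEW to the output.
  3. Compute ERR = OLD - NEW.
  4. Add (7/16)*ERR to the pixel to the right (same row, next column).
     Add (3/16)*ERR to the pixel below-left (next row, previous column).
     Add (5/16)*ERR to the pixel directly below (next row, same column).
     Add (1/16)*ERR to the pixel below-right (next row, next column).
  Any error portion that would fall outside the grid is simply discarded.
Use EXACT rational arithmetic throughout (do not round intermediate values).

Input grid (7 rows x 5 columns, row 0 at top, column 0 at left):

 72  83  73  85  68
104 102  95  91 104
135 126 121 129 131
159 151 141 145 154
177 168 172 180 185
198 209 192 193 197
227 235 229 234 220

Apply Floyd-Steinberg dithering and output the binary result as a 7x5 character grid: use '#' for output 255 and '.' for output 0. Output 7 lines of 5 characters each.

Answer: ...#.
#.#..
.#.##
#.#.#
####.
#.###
#####

Derivation:
(0,0): OLD=72 → NEW=0, ERR=72
(0,1): OLD=229/2 → NEW=0, ERR=229/2
(0,2): OLD=3939/32 → NEW=0, ERR=3939/32
(0,3): OLD=71093/512 → NEW=255, ERR=-59467/512
(0,4): OLD=140787/8192 → NEW=0, ERR=140787/8192
(1,0): OLD=4735/32 → NEW=255, ERR=-3425/32
(1,1): OLD=30345/256 → NEW=0, ERR=30345/256
(1,2): OLD=1398413/8192 → NEW=255, ERR=-690547/8192
(1,3): OLD=941777/32768 → NEW=0, ERR=941777/32768
(1,4): OLD=60128243/524288 → NEW=0, ERR=60128243/524288
(2,0): OLD=506995/4096 → NEW=0, ERR=506995/4096
(2,1): OLD=25519761/131072 → NEW=255, ERR=-7903599/131072
(2,2): OLD=170024403/2097152 → NEW=0, ERR=170024403/2097152
(2,3): OLD=6364820073/33554432 → NEW=255, ERR=-2191560087/33554432
(2,4): OLD=75194586271/536870912 → NEW=255, ERR=-61707496289/536870912
(3,0): OLD=390855571/2097152 → NEW=255, ERR=-143918189/2097152
(3,1): OLD=2098329319/16777216 → NEW=0, ERR=2098329319/16777216
(3,2): OLD=110079359693/536870912 → NEW=255, ERR=-26822722867/536870912
(3,3): OLD=92607550889/1073741824 → NEW=0, ERR=92607550889/1073741824
(3,4): OLD=2606747824885/17179869184 → NEW=255, ERR=-1774118817035/17179869184
(4,0): OLD=48051336109/268435456 → NEW=255, ERR=-20399705171/268435456
(4,1): OLD=1375934605117/8589934592 → NEW=255, ERR=-814498715843/8589934592
(4,2): OLD=19089116989587/137438953472 → NEW=255, ERR=-15957816145773/137438953472
(4,3): OLD=293942836885117/2199023255552 → NEW=255, ERR=-266808093280643/2199023255552
(4,4): OLD=3695676404787691/35184372088832 → NEW=0, ERR=3695676404787691/35184372088832
(5,0): OLD=21505463812567/137438953472 → NEW=255, ERR=-13541469322793/137438953472
(5,1): OLD=120663790199253/1099511627776 → NEW=0, ERR=120663790199253/1099511627776
(5,2): OLD=6159131261085709/35184372088832 → NEW=255, ERR=-2812883621566451/35184372088832
(5,3): OLD=18654084119485451/140737488355328 → NEW=255, ERR=-17233975411123189/140737488355328
(5,4): OLD=379804545543924201/2251799813685248 → NEW=255, ERR=-194404406945814039/2251799813685248
(6,0): OLD=3813758829768471/17592186044416 → NEW=255, ERR=-672248611557609/17592186044416
(6,1): OLD=130282697912747913/562949953421312 → NEW=255, ERR=-13269540209686647/562949953421312
(6,2): OLD=1599703313791103827/9007199254740992 → NEW=255, ERR=-697132496167849133/9007199254740992
(6,3): OLD=20275203314545129713/144115188075855872 → NEW=255, ERR=-16474169644798117647/144115188075855872
(6,4): OLD=312109273469775207895/2305843009213693952 → NEW=255, ERR=-275880693879716749865/2305843009213693952
Row 0: ...#.
Row 1: #.#..
Row 2: .#.##
Row 3: #.#.#
Row 4: ####.
Row 5: #.###
Row 6: #####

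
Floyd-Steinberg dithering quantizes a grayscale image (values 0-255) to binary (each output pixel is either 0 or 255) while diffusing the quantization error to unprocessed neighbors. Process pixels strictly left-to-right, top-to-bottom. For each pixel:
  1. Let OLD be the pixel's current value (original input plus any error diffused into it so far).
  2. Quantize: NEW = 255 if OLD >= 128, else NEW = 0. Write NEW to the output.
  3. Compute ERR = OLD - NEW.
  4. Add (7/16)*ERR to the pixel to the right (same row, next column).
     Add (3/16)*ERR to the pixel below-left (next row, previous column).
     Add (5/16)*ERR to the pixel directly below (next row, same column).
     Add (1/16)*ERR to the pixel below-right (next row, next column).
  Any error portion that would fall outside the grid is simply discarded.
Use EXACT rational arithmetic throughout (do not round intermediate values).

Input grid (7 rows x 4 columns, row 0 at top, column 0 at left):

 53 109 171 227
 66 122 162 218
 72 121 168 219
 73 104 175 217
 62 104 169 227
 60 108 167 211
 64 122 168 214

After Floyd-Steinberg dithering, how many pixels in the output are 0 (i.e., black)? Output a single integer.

(0,0): OLD=53 → NEW=0, ERR=53
(0,1): OLD=2115/16 → NEW=255, ERR=-1965/16
(0,2): OLD=30021/256 → NEW=0, ERR=30021/256
(0,3): OLD=1139939/4096 → NEW=255, ERR=95459/4096
(1,0): OLD=15241/256 → NEW=0, ERR=15241/256
(1,1): OLD=276415/2048 → NEW=255, ERR=-245825/2048
(1,2): OLD=9360299/65536 → NEW=255, ERR=-7351381/65536
(1,3): OLD=192451997/1048576 → NEW=255, ERR=-74934883/1048576
(2,0): OLD=2231461/32768 → NEW=0, ERR=2231461/32768
(2,1): OLD=100633703/1048576 → NEW=0, ERR=100633703/1048576
(2,2): OLD=323028835/2097152 → NEW=255, ERR=-211744925/2097152
(2,3): OLD=4881613111/33554432 → NEW=255, ERR=-3674767049/33554432
(3,0): OLD=1883671637/16777216 → NEW=0, ERR=1883671637/16777216
(3,1): OLD=45214314955/268435456 → NEW=255, ERR=-23236726325/268435456
(3,2): OLD=391013259317/4294967296 → NEW=0, ERR=391013259317/4294967296
(3,3): OLD=14863714749171/68719476736 → NEW=255, ERR=-2659751818509/68719476736
(4,0): OLD=347271524337/4294967296 → NEW=0, ERR=347271524337/4294967296
(4,1): OLD=4687023930963/34359738368 → NEW=255, ERR=-4074709352877/34359738368
(4,2): OLD=146124737504499/1099511627776 → NEW=255, ERR=-134250727578381/1099511627776
(4,3): OLD=2940990387938197/17592186044416 → NEW=255, ERR=-1545017053387883/17592186044416
(5,0): OLD=34652081748129/549755813888 → NEW=0, ERR=34652081748129/549755813888
(5,1): OLD=1419281068305543/17592186044416 → NEW=0, ERR=1419281068305543/17592186044416
(5,2): OLD=1233747751053475/8796093022208 → NEW=255, ERR=-1009255969609565/8796093022208
(5,3): OLD=35388539603220995/281474976710656 → NEW=0, ERR=35388539603220995/281474976710656
(6,0): OLD=27816574794099253/281474976710656 → NEW=0, ERR=27816574794099253/281474976710656
(6,1): OLD=778550956334862531/4503599627370496 → NEW=255, ERR=-369866948644613949/4503599627370496
(6,2): OLD=8994897730099935973/72057594037927936 → NEW=0, ERR=8994897730099935973/72057594037927936
(6,3): OLD=346718991885646121795/1152921504606846976 → NEW=255, ERR=52724008210900142915/1152921504606846976
Output grid:
  Row 0: .#.#  (2 black, running=2)
  Row 1: .###  (1 black, running=3)
  Row 2: ..##  (2 black, running=5)
  Row 3: .#.#  (2 black, running=7)
  Row 4: .###  (1 black, running=8)
  Row 5: ..#.  (3 black, running=11)
  Row 6: .#.#  (2 black, running=13)

Answer: 13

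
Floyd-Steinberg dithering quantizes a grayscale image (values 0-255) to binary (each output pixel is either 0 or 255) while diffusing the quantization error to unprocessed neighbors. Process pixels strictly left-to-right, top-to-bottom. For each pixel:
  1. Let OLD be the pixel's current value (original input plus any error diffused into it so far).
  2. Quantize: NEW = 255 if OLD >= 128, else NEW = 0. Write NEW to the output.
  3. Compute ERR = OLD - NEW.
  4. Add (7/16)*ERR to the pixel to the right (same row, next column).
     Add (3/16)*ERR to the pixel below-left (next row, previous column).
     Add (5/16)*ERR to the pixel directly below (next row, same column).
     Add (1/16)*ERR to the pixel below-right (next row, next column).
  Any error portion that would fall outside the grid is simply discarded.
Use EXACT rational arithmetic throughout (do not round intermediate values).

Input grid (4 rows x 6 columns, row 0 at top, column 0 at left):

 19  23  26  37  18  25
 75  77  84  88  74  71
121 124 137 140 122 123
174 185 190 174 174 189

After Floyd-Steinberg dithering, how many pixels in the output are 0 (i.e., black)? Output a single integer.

(0,0): OLD=19 → NEW=0, ERR=19
(0,1): OLD=501/16 → NEW=0, ERR=501/16
(0,2): OLD=10163/256 → NEW=0, ERR=10163/256
(0,3): OLD=222693/4096 → NEW=0, ERR=222693/4096
(0,4): OLD=2738499/65536 → NEW=0, ERR=2738499/65536
(0,5): OLD=45383893/1048576 → NEW=0, ERR=45383893/1048576
(1,0): OLD=22223/256 → NEW=0, ERR=22223/256
(1,1): OLD=273193/2048 → NEW=255, ERR=-249047/2048
(1,2): OLD=3627741/65536 → NEW=0, ERR=3627741/65536
(1,3): OLD=36575385/262144 → NEW=255, ERR=-30271335/262144
(1,4): OLD=806157611/16777216 → NEW=0, ERR=806157611/16777216
(1,5): OLD=29033787837/268435456 → NEW=0, ERR=29033787837/268435456
(2,0): OLD=4106707/32768 → NEW=0, ERR=4106707/32768
(2,1): OLD=164242113/1048576 → NEW=255, ERR=-103144767/1048576
(2,2): OLD=1375916419/16777216 → NEW=0, ERR=1375916419/16777216
(2,3): OLD=20436363051/134217728 → NEW=255, ERR=-13789157589/134217728
(2,4): OLD=451533929217/4294967296 → NEW=0, ERR=451533929217/4294967296
(2,5): OLD=14142312518423/68719476736 → NEW=255, ERR=-3381154049257/68719476736
(3,0): OLD=3266874403/16777216 → NEW=255, ERR=-1011315677/16777216
(3,1): OLD=20280075751/134217728 → NEW=255, ERR=-13945444889/134217728
(3,2): OLD=155435216357/1073741824 → NEW=255, ERR=-118368948763/1073741824
(3,3): OLD=8143429563375/68719476736 → NEW=0, ERR=8143429563375/68719476736
(3,4): OLD=133619116840335/549755813888 → NEW=255, ERR=-6568615701105/549755813888
(3,5): OLD=1539031452259073/8796093022208 → NEW=255, ERR=-703972268403967/8796093022208
Output grid:
  Row 0: ......  (6 black, running=6)
  Row 1: .#.#..  (4 black, running=10)
  Row 2: .#.#.#  (3 black, running=13)
  Row 3: ###.##  (1 black, running=14)

Answer: 14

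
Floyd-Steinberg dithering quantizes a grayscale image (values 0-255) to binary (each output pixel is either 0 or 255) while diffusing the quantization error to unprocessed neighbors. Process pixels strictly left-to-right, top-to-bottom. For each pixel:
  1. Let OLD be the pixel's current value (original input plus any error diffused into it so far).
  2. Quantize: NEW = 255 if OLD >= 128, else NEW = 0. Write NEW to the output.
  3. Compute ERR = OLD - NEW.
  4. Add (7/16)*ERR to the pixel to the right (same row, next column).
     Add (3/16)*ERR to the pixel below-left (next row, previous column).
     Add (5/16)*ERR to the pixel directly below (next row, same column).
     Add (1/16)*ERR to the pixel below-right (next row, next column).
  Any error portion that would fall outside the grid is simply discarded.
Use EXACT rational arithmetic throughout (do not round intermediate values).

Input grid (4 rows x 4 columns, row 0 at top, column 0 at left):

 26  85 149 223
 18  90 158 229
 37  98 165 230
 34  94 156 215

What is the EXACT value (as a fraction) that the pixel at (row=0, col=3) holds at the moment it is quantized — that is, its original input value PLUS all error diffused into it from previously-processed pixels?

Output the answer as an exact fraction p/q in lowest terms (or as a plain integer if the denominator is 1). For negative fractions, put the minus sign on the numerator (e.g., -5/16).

(0,0): OLD=26 → NEW=0, ERR=26
(0,1): OLD=771/8 → NEW=0, ERR=771/8
(0,2): OLD=24469/128 → NEW=255, ERR=-8171/128
(0,3): OLD=399507/2048 → NEW=255, ERR=-122733/2048
Target (0,3): original=223, with diffused error = 399507/2048

Answer: 399507/2048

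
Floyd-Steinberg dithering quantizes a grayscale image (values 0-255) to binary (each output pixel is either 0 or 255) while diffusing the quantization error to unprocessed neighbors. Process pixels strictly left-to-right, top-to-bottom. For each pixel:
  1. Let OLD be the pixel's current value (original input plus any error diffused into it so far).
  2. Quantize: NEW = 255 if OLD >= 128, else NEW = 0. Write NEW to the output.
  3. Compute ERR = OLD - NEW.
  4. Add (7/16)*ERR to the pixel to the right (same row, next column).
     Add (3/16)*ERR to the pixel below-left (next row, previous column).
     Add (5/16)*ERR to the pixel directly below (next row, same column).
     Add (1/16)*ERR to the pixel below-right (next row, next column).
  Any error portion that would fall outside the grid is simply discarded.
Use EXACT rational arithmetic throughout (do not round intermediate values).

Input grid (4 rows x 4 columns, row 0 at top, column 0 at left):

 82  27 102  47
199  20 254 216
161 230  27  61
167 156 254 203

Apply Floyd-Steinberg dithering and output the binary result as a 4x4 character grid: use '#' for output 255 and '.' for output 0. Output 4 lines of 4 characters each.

(0,0): OLD=82 → NEW=0, ERR=82
(0,1): OLD=503/8 → NEW=0, ERR=503/8
(0,2): OLD=16577/128 → NEW=255, ERR=-16063/128
(0,3): OLD=-16185/2048 → NEW=0, ERR=-16185/2048
(1,0): OLD=30261/128 → NEW=255, ERR=-2379/128
(1,1): OLD=13427/1024 → NEW=0, ERR=13427/1024
(1,2): OLD=7306223/32768 → NEW=255, ERR=-1049617/32768
(1,3): OLD=100491961/524288 → NEW=255, ERR=-33201479/524288
(2,0): OLD=2582945/16384 → NEW=255, ERR=-1594975/16384
(2,1): OLD=96647035/524288 → NEW=255, ERR=-37046405/524288
(2,2): OLD=-26191449/1048576 → NEW=0, ERR=-26191449/1048576
(2,3): OLD=474467499/16777216 → NEW=0, ERR=474467499/16777216
(3,0): OLD=1034562321/8388608 → NEW=0, ERR=1034562321/8388608
(3,1): OLD=23770967439/134217728 → NEW=255, ERR=-10454553201/134217728
(3,2): OLD=457419787121/2147483648 → NEW=255, ERR=-90188543119/2147483648
(3,3): OLD=6593726198679/34359738368 → NEW=255, ERR=-2168007085161/34359738368
Row 0: ..#.
Row 1: #.##
Row 2: ##..
Row 3: .###

Answer: ..#.
#.##
##..
.###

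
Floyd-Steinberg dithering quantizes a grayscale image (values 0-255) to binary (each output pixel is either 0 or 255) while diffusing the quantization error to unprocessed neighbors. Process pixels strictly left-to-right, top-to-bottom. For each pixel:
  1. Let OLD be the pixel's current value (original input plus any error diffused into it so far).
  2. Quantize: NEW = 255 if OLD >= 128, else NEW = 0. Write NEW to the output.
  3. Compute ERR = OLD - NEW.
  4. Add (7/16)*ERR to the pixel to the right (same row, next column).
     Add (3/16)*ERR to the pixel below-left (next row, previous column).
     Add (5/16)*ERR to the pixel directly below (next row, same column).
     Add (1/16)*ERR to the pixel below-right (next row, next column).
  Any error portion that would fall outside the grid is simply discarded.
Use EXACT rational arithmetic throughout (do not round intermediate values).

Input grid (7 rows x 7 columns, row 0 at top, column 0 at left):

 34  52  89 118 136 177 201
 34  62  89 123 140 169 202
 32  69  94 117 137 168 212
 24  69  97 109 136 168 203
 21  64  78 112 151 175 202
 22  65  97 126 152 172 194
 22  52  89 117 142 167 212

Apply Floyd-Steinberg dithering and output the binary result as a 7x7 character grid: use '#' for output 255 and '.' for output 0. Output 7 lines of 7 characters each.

Answer: ...#.##
.#.#.##
...#.##
.#.#.##
...#.#.
..#.###
...#.##

Derivation:
(0,0): OLD=34 → NEW=0, ERR=34
(0,1): OLD=535/8 → NEW=0, ERR=535/8
(0,2): OLD=15137/128 → NEW=0, ERR=15137/128
(0,3): OLD=347623/2048 → NEW=255, ERR=-174617/2048
(0,4): OLD=3234129/32768 → NEW=0, ERR=3234129/32768
(0,5): OLD=115437879/524288 → NEW=255, ERR=-18255561/524288
(0,6): OLD=1558321281/8388608 → NEW=255, ERR=-580773759/8388608
(1,0): OLD=7317/128 → NEW=0, ERR=7317/128
(1,1): OLD=135379/1024 → NEW=255, ERR=-125741/1024
(1,2): OLD=1980047/32768 → NEW=0, ERR=1980047/32768
(1,3): OLD=19488963/131072 → NEW=255, ERR=-13934397/131072
(1,4): OLD=943503689/8388608 → NEW=0, ERR=943503689/8388608
(1,5): OLD=13456246361/67108864 → NEW=255, ERR=-3656513959/67108864
(1,6): OLD=165732588567/1073741824 → NEW=255, ERR=-108071576553/1073741824
(2,0): OLD=439745/16384 → NEW=0, ERR=439745/16384
(2,1): OLD=30027035/524288 → NEW=0, ERR=30027035/524288
(2,2): OLD=925530001/8388608 → NEW=0, ERR=925530001/8388608
(2,3): OLD=10530290121/67108864 → NEW=255, ERR=-6582470199/67108864
(2,4): OLD=60330766457/536870912 → NEW=0, ERR=60330766457/536870912
(2,5): OLD=3234881379123/17179869184 → NEW=255, ERR=-1145985262797/17179869184
(2,6): OLD=40670425734805/274877906944 → NEW=255, ERR=-29423440535915/274877906944
(3,0): OLD=361766897/8388608 → NEW=0, ERR=361766897/8388608
(3,1): OLD=8598646877/67108864 → NEW=255, ERR=-8514113443/67108864
(3,2): OLD=32835706375/536870912 → NEW=0, ERR=32835706375/536870912
(3,3): OLD=285770056657/2147483648 → NEW=255, ERR=-261838273583/2147483648
(3,4): OLD=27250306497521/274877906944 → NEW=0, ERR=27250306497521/274877906944
(3,5): OLD=390282084571299/2199023255552 → NEW=255, ERR=-170468845594461/2199023255552
(3,6): OLD=4625521879797053/35184372088832 → NEW=255, ERR=-4346493002855107/35184372088832
(4,0): OLD=11476913855/1073741824 → NEW=0, ERR=11476913855/1073741824
(4,1): OLD=742041350387/17179869184 → NEW=0, ERR=742041350387/17179869184
(4,2): OLD=23424747606941/274877906944 → NEW=0, ERR=23424747606941/274877906944
(4,3): OLD=293770374277839/2199023255552 → NEW=255, ERR=-266980555887921/2199023255552
(4,4): OLD=1877229812583325/17592186044416 → NEW=0, ERR=1877229812583325/17592186044416
(4,5): OLD=101608511800456637/562949953421312 → NEW=255, ERR=-41943726321977923/562949953421312
(4,6): OLD=1134488700503244347/9007199254740992 → NEW=0, ERR=1134488700503244347/9007199254740992
(5,0): OLD=9191591112329/274877906944 → NEW=0, ERR=9191591112329/274877906944
(5,1): OLD=241394900903363/2199023255552 → NEW=0, ERR=241394900903363/2199023255552
(5,2): OLD=2666838964201829/17592186044416 → NEW=255, ERR=-1819168477124251/17592186044416
(5,3): OLD=9591659387375129/140737488355328 → NEW=0, ERR=9591659387375129/140737488355328
(5,4): OLD=1743839318307224851/9007199254740992 → NEW=255, ERR=-552996491651728109/9007199254740992
(5,5): OLD=10962973283639637411/72057594037927936 → NEW=255, ERR=-7411713196031986269/72057594037927936
(5,6): OLD=211795530572421009197/1152921504606846976 → NEW=255, ERR=-82199453102324969683/1152921504606846976
(6,0): OLD=1865904533157553/35184372088832 → NEW=0, ERR=1865904533157553/35184372088832
(6,1): OLD=51907834181912741/562949953421312 → NEW=0, ERR=51907834181912741/562949953421312
(6,2): OLD=1050825623885219791/9007199254740992 → NEW=0, ERR=1050825623885219791/9007199254740992
(6,3): OLD=12348091820394458001/72057594037927936 → NEW=255, ERR=-6026594659277165679/72057594037927936
(6,4): OLD=10260577673925386715/144115188075855872 → NEW=0, ERR=10260577673925386715/144115188075855872
(6,5): OLD=2744879644128361767391/18446744073709551616 → NEW=255, ERR=-1959040094667573894689/18446744073709551616
(6,6): OLD=40384720408979595759145/295147905179352825856 → NEW=255, ERR=-34877995411755374834135/295147905179352825856
Row 0: ...#.##
Row 1: .#.#.##
Row 2: ...#.##
Row 3: .#.#.##
Row 4: ...#.#.
Row 5: ..#.###
Row 6: ...#.##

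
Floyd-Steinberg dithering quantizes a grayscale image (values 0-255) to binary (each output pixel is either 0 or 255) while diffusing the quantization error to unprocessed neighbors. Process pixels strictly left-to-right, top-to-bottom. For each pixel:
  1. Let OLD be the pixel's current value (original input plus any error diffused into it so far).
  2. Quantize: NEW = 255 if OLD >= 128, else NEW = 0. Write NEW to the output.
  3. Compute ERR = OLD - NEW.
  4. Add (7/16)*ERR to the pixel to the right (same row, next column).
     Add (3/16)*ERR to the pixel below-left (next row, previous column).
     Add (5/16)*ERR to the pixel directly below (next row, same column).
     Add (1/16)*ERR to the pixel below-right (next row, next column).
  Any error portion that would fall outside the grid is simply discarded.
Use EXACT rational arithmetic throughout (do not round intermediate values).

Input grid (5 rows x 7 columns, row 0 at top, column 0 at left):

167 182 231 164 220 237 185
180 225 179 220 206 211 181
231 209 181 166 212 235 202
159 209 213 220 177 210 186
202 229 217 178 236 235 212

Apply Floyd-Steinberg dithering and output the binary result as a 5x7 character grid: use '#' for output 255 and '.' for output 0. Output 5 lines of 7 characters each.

(0,0): OLD=167 → NEW=255, ERR=-88
(0,1): OLD=287/2 → NEW=255, ERR=-223/2
(0,2): OLD=5831/32 → NEW=255, ERR=-2329/32
(0,3): OLD=67665/512 → NEW=255, ERR=-62895/512
(0,4): OLD=1361975/8192 → NEW=255, ERR=-726985/8192
(0,5): OLD=25975169/131072 → NEW=255, ERR=-7448191/131072
(0,6): OLD=335835783/2097152 → NEW=255, ERR=-198937977/2097152
(1,0): OLD=4211/32 → NEW=255, ERR=-3949/32
(1,1): OLD=29957/256 → NEW=0, ERR=29957/256
(1,2): OLD=1453673/8192 → NEW=255, ERR=-635287/8192
(1,3): OLD=4145013/32768 → NEW=0, ERR=4145013/32768
(1,4): OLD=451469183/2097152 → NEW=255, ERR=-83304577/2097152
(1,5): OLD=2559037871/16777216 → NEW=255, ERR=-1719152209/16777216
(1,6): OLD=27641864545/268435456 → NEW=0, ERR=27641864545/268435456
(2,0): OLD=878087/4096 → NEW=255, ERR=-166393/4096
(2,1): OLD=26940861/131072 → NEW=255, ERR=-6482499/131072
(2,2): OLD=348462199/2097152 → NEW=255, ERR=-186311561/2097152
(2,3): OLD=2589855871/16777216 → NEW=255, ERR=-1688334209/16777216
(2,4): OLD=19361292079/134217728 → NEW=255, ERR=-14864228561/134217728
(2,5): OLD=735948545765/4294967296 → NEW=255, ERR=-359268114715/4294967296
(2,6): OLD=13137703695763/68719476736 → NEW=255, ERR=-4385762871917/68719476736
(3,0): OLD=287376791/2097152 → NEW=255, ERR=-247396969/2097152
(3,1): OLD=2059184843/16777216 → NEW=0, ERR=2059184843/16777216
(3,2): OLD=29121910545/134217728 → NEW=255, ERR=-5103610095/134217728
(3,3): OLD=78167784487/536870912 → NEW=255, ERR=-58734298073/536870912
(3,4): OLD=4985932218775/68719476736 → NEW=0, ERR=4985932218775/68719476736
(3,5): OLD=108144872274101/549755813888 → NEW=255, ERR=-32042860267339/549755813888
(3,6): OLD=1190356446699115/8796093022208 → NEW=255, ERR=-1052647273963925/8796093022208
(4,0): OLD=50505637881/268435456 → NEW=255, ERR=-17945403399/268435456
(4,1): OLD=960376001829/4294967296 → NEW=255, ERR=-134840658651/4294967296
(4,2): OLD=12269192392011/68719476736 → NEW=255, ERR=-5254274175669/68719476736
(4,3): OLD=66843974017705/549755813888 → NEW=0, ERR=66843974017705/549755813888
(4,4): OLD=1293475279043627/4398046511104 → NEW=255, ERR=171973418712107/4398046511104
(4,5): OLD=30397766306195883/140737488355328 → NEW=255, ERR=-5490293224412757/140737488355328
(4,6): OLD=346534753784830493/2251799813685248 → NEW=255, ERR=-227674198704907747/2251799813685248
Row 0: #######
Row 1: #.#.##.
Row 2: #######
Row 3: #.##.##
Row 4: ###.###

Answer: #######
#.#.##.
#######
#.##.##
###.###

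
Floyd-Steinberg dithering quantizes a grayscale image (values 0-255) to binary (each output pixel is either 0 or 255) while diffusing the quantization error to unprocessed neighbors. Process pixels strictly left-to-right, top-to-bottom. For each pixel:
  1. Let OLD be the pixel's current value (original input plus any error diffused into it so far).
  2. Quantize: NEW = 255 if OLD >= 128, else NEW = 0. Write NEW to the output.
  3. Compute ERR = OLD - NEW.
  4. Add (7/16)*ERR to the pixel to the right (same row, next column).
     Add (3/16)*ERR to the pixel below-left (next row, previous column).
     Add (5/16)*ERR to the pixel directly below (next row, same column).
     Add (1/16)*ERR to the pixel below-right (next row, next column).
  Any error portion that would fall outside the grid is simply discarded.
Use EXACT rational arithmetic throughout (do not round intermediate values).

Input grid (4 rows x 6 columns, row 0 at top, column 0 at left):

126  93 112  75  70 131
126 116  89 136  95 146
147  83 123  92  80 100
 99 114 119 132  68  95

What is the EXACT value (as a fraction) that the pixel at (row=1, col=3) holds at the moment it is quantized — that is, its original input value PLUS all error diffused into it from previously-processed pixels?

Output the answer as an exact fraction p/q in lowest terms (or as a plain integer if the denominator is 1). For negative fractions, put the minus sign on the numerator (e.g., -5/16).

Answer: 19188413/131072

Derivation:
(0,0): OLD=126 → NEW=0, ERR=126
(0,1): OLD=1185/8 → NEW=255, ERR=-855/8
(0,2): OLD=8351/128 → NEW=0, ERR=8351/128
(0,3): OLD=212057/2048 → NEW=0, ERR=212057/2048
(0,4): OLD=3778159/32768 → NEW=0, ERR=3778159/32768
(0,5): OLD=95128841/524288 → NEW=255, ERR=-38564599/524288
(1,0): OLD=18603/128 → NEW=255, ERR=-14037/128
(1,1): OLD=56045/1024 → NEW=0, ERR=56045/1024
(1,2): OLD=4786353/32768 → NEW=255, ERR=-3569487/32768
(1,3): OLD=19188413/131072 → NEW=255, ERR=-14234947/131072
Target (1,3): original=136, with diffused error = 19188413/131072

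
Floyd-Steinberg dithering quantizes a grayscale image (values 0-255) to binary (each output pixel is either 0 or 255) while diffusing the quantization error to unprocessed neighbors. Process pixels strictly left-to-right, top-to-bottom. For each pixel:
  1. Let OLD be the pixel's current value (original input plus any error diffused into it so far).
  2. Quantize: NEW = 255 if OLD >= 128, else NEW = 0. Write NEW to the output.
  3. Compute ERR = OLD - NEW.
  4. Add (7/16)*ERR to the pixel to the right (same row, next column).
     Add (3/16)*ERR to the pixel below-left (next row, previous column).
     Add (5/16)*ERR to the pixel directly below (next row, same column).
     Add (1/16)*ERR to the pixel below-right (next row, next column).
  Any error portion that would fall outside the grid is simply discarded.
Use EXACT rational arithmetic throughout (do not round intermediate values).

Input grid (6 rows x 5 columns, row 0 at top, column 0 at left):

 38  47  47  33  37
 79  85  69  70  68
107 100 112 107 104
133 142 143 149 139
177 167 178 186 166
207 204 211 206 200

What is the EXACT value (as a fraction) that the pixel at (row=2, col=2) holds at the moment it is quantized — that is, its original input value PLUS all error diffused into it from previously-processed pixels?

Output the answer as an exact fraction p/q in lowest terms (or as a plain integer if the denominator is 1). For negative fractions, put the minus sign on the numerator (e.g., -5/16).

(0,0): OLD=38 → NEW=0, ERR=38
(0,1): OLD=509/8 → NEW=0, ERR=509/8
(0,2): OLD=9579/128 → NEW=0, ERR=9579/128
(0,3): OLD=134637/2048 → NEW=0, ERR=134637/2048
(0,4): OLD=2154875/32768 → NEW=0, ERR=2154875/32768
(1,0): OLD=13159/128 → NEW=0, ERR=13159/128
(1,1): OLD=170257/1024 → NEW=255, ERR=-90863/1024
(1,2): OLD=2289445/32768 → NEW=0, ERR=2289445/32768
(1,3): OLD=18103521/131072 → NEW=255, ERR=-15319839/131072
(1,4): OLD=87081731/2097152 → NEW=0, ERR=87081731/2097152
(2,0): OLD=2006859/16384 → NEW=0, ERR=2006859/16384
(2,1): OLD=76223785/524288 → NEW=255, ERR=-57469655/524288
(2,2): OLD=490032187/8388608 → NEW=0, ERR=490032187/8388608
Target (2,2): original=112, with diffused error = 490032187/8388608

Answer: 490032187/8388608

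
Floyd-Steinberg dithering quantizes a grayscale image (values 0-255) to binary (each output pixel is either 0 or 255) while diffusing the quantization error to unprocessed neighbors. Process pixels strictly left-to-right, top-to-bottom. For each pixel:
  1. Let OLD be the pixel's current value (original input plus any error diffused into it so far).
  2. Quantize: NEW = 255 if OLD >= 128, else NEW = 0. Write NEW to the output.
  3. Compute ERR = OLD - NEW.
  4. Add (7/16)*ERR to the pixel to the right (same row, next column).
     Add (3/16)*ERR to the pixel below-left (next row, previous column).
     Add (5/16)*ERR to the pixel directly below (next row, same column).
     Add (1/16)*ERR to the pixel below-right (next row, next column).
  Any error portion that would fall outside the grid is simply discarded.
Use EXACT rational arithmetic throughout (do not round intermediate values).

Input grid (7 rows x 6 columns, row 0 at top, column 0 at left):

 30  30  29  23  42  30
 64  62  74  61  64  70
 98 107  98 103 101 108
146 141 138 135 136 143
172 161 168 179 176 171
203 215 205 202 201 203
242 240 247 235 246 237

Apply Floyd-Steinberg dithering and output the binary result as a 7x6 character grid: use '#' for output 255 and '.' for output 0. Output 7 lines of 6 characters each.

(0,0): OLD=30 → NEW=0, ERR=30
(0,1): OLD=345/8 → NEW=0, ERR=345/8
(0,2): OLD=6127/128 → NEW=0, ERR=6127/128
(0,3): OLD=89993/2048 → NEW=0, ERR=89993/2048
(0,4): OLD=2006207/32768 → NEW=0, ERR=2006207/32768
(0,5): OLD=29772089/524288 → NEW=0, ERR=29772089/524288
(1,0): OLD=10427/128 → NEW=0, ERR=10427/128
(1,1): OLD=124893/1024 → NEW=0, ERR=124893/1024
(1,2): OLD=5021793/32768 → NEW=255, ERR=-3334047/32768
(1,3): OLD=5857453/131072 → NEW=0, ERR=5857453/131072
(1,4): OLD=973730631/8388608 → NEW=0, ERR=973730631/8388608
(1,5): OLD=19106711489/134217728 → NEW=255, ERR=-15118809151/134217728
(2,0): OLD=2397391/16384 → NEW=255, ERR=-1780529/16384
(2,1): OLD=43821461/524288 → NEW=0, ERR=43821461/524288
(2,2): OLD=996344703/8388608 → NEW=0, ERR=996344703/8388608
(2,3): OLD=12370449863/67108864 → NEW=255, ERR=-4742310457/67108864
(2,4): OLD=189043556949/2147483648 → NEW=0, ERR=189043556949/2147483648
(2,5): OLD=4073926951843/34359738368 → NEW=0, ERR=4073926951843/34359738368
(3,0): OLD=1071316511/8388608 → NEW=0, ERR=1071316511/8388608
(3,1): OLD=16003517683/67108864 → NEW=255, ERR=-1109242637/67108864
(3,2): OLD=85823838505/536870912 → NEW=255, ERR=-51078244055/536870912
(3,3): OLD=3271799087835/34359738368 → NEW=0, ERR=3271799087835/34359738368
(3,4): OLD=61293293380539/274877906944 → NEW=255, ERR=-8800572890181/274877906944
(3,5): OLD=754471294219797/4398046511104 → NEW=255, ERR=-367030566111723/4398046511104
(4,0): OLD=224208526257/1073741824 → NEW=255, ERR=-49595638863/1073741824
(4,1): OLD=2160709104701/17179869184 → NEW=0, ERR=2160709104701/17179869184
(4,2): OLD=115511331134759/549755813888 → NEW=255, ERR=-24676401406681/549755813888
(4,3): OLD=1558402208901859/8796093022208 → NEW=255, ERR=-684601511761181/8796093022208
(4,4): OLD=17204892875595923/140737488355328 → NEW=0, ERR=17204892875595923/140737488355328
(4,5): OLD=442261234371700517/2251799813685248 → NEW=255, ERR=-131947718118037723/2251799813685248
(5,0): OLD=58314691314695/274877906944 → NEW=255, ERR=-11779174956025/274877906944
(5,1): OLD=1972542835824631/8796093022208 → NEW=255, ERR=-270460884838409/8796093022208
(5,2): OLD=12018162666381133/70368744177664 → NEW=255, ERR=-5925867098923187/70368744177664
(5,3): OLD=362430821905278431/2251799813685248 → NEW=255, ERR=-211778130584459809/2251799813685248
(5,4): OLD=820578946925404655/4503599627370496 → NEW=255, ERR=-327838958054071825/4503599627370496
(5,5): OLD=11563898274159560539/72057594037927936 → NEW=255, ERR=-6810788205512063141/72057594037927936
(6,0): OLD=31362421534510149/140737488355328 → NEW=255, ERR=-4525637996098491/140737488355328
(6,1): OLD=445529478353673441/2251799813685248 → NEW=255, ERR=-128679474136064799/2251799813685248
(6,2): OLD=1586411357657981113/9007199254740992 → NEW=255, ERR=-710424452300971847/9007199254740992
(6,3): OLD=21932990683043531925/144115188075855872 → NEW=255, ERR=-14816382276299715435/144115188075855872
(6,4): OLD=356649941453341405525/2305843009213693952 → NEW=255, ERR=-231340025896150552235/2305843009213693952
(6,5): OLD=5866796850259658723379/36893488147419103232 → NEW=255, ERR=-3541042627332212600781/36893488147419103232
Row 0: ......
Row 1: ..#..#
Row 2: #..#..
Row 3: .##.##
Row 4: #.##.#
Row 5: ######
Row 6: ######

Answer: ......
..#..#
#..#..
.##.##
#.##.#
######
######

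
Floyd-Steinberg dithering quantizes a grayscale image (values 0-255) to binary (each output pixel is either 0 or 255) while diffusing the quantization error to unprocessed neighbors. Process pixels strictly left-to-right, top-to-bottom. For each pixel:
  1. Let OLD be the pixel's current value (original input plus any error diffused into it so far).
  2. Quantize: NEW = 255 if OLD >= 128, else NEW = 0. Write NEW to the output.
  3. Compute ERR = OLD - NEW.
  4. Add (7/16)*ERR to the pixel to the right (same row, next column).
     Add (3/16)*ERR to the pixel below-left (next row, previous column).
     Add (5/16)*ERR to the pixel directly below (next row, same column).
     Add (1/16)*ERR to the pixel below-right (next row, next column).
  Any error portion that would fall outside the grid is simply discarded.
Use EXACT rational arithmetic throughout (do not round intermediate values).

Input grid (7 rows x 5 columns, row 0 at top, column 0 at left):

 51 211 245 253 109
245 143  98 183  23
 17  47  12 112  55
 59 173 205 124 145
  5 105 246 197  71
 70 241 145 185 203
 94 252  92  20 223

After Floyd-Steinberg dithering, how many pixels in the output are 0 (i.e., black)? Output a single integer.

(0,0): OLD=51 → NEW=0, ERR=51
(0,1): OLD=3733/16 → NEW=255, ERR=-347/16
(0,2): OLD=60291/256 → NEW=255, ERR=-4989/256
(0,3): OLD=1001365/4096 → NEW=255, ERR=-43115/4096
(0,4): OLD=6841619/65536 → NEW=0, ERR=6841619/65536
(1,0): OLD=65759/256 → NEW=255, ERR=479/256
(1,1): OLD=279705/2048 → NEW=255, ERR=-242535/2048
(1,2): OLD=2409741/65536 → NEW=0, ERR=2409741/65536
(1,3): OLD=56139017/262144 → NEW=255, ERR=-10707703/262144
(1,4): OLD=155588091/4194304 → NEW=0, ERR=155588091/4194304
(2,0): OLD=-151389/32768 → NEW=0, ERR=-151389/32768
(2,1): OLD=15709873/1048576 → NEW=0, ERR=15709873/1048576
(2,2): OLD=251404627/16777216 → NEW=0, ERR=251404627/16777216
(2,3): OLD=30882089289/268435456 → NEW=0, ERR=30882089289/268435456
(2,4): OLD=491221327551/4294967296 → NEW=0, ERR=491221327551/4294967296
(3,0): OLD=1012763123/16777216 → NEW=0, ERR=1012763123/16777216
(3,1): OLD=27731084151/134217728 → NEW=255, ERR=-6494436489/134217728
(3,2): OLD=906326550349/4294967296 → NEW=255, ERR=-188890110131/4294967296
(3,3): OLD=1400946881829/8589934592 → NEW=255, ERR=-789486439131/8589934592
(3,4): OLD=20302683312281/137438953472 → NEW=255, ERR=-14744249823079/137438953472
(4,0): OLD=31764633693/2147483648 → NEW=0, ERR=31764633693/2147483648
(4,1): OLD=6313737119837/68719476736 → NEW=0, ERR=6313737119837/68719476736
(4,2): OLD=277291985439763/1099511627776 → NEW=255, ERR=-3083479643117/1099511627776
(4,3): OLD=2536587108256861/17592186044416 → NEW=255, ERR=-1949420333069219/17592186044416
(4,4): OLD=-4714407099138805/281474976710656 → NEW=0, ERR=-4714407099138805/281474976710656
(5,0): OLD=100989366694711/1099511627776 → NEW=0, ERR=100989366694711/1099511627776
(5,1): OLD=2729377213337829/8796093022208 → NEW=255, ERR=486373492674789/8796093022208
(5,2): OLD=43144477852513421/281474976710656 → NEW=255, ERR=-28631641208703859/281474976710656
(5,3): OLD=115464555967755715/1125899906842624 → NEW=0, ERR=115464555967755715/1125899906842624
(5,4): OLD=4246123745899926641/18014398509481984 → NEW=255, ERR=-347547874017979279/18014398509481984
(6,0): OLD=18728019051213639/140737488355328 → NEW=255, ERR=-17160040479395001/140737488355328
(6,1): OLD=912444652461535657/4503599627370496 → NEW=255, ERR=-235973252517940823/4503599627370496
(6,2): OLD=4321552487030036179/72057594037927936 → NEW=0, ERR=4321552487030036179/72057594037927936
(6,3): OLD=78757680773385082321/1152921504606846976 → NEW=0, ERR=78757680773385082321/1152921504606846976
(6,4): OLD=4671948079476154069495/18446744073709551616 → NEW=255, ERR=-31971659319781592585/18446744073709551616
Output grid:
  Row 0: .###.  (2 black, running=2)
  Row 1: ##.#.  (2 black, running=4)
  Row 2: .....  (5 black, running=9)
  Row 3: .####  (1 black, running=10)
  Row 4: ..##.  (3 black, running=13)
  Row 5: .##.#  (2 black, running=15)
  Row 6: ##..#  (2 black, running=17)

Answer: 17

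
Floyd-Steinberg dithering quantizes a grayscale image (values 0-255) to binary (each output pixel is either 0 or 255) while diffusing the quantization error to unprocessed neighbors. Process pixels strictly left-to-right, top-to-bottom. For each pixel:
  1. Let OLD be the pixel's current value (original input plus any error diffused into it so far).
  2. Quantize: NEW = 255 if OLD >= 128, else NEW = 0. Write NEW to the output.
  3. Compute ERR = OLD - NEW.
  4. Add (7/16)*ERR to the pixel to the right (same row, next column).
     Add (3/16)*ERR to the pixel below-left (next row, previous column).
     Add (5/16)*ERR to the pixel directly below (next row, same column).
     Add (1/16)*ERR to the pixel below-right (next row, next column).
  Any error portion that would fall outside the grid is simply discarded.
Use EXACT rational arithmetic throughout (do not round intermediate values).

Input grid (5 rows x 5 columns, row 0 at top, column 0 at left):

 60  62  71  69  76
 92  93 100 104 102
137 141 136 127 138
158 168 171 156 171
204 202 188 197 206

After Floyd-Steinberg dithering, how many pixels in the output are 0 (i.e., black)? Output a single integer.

(0,0): OLD=60 → NEW=0, ERR=60
(0,1): OLD=353/4 → NEW=0, ERR=353/4
(0,2): OLD=7015/64 → NEW=0, ERR=7015/64
(0,3): OLD=119761/1024 → NEW=0, ERR=119761/1024
(0,4): OLD=2083511/16384 → NEW=0, ERR=2083511/16384
(1,0): OLD=8147/64 → NEW=0, ERR=8147/64
(1,1): OLD=102693/512 → NEW=255, ERR=-27867/512
(1,2): OLD=2259113/16384 → NEW=255, ERR=-1918807/16384
(1,3): OLD=7864645/65536 → NEW=0, ERR=7864645/65536
(1,4): OLD=211342191/1048576 → NEW=255, ERR=-56044689/1048576
(2,0): OLD=1364583/8192 → NEW=255, ERR=-724377/8192
(2,1): OLD=18691517/262144 → NEW=0, ERR=18691517/262144
(2,2): OLD=627869239/4194304 → NEW=255, ERR=-441678281/4194304
(2,3): OLD=6784013301/67108864 → NEW=0, ERR=6784013301/67108864
(2,4): OLD=185783560819/1073741824 → NEW=255, ERR=-88020604301/1073741824
(3,0): OLD=602874263/4194304 → NEW=255, ERR=-466673257/4194304
(3,1): OLD=3903490923/33554432 → NEW=0, ERR=3903490923/33554432
(3,2): OLD=228061530601/1073741824 → NEW=255, ERR=-45742634519/1073741824
(3,3): OLD=315681345289/2147483648 → NEW=255, ERR=-231926984951/2147483648
(3,4): OLD=3588908748893/34359738368 → NEW=0, ERR=3588908748893/34359738368
(4,0): OLD=102565208537/536870912 → NEW=255, ERR=-34336874023/536870912
(4,1): OLD=3357479629177/17179869184 → NEW=255, ERR=-1023387012743/17179869184
(4,2): OLD=37286266368503/274877906944 → NEW=255, ERR=-32807599902217/274877906944
(4,3): OLD=562752388539897/4398046511104 → NEW=0, ERR=562752388539897/4398046511104
(4,4): OLD=20257143154489935/70368744177664 → NEW=255, ERR=2313113389185615/70368744177664
Output grid:
  Row 0: .....  (5 black, running=5)
  Row 1: .##.#  (2 black, running=7)
  Row 2: #.#.#  (2 black, running=9)
  Row 3: #.##.  (2 black, running=11)
  Row 4: ###.#  (1 black, running=12)

Answer: 12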